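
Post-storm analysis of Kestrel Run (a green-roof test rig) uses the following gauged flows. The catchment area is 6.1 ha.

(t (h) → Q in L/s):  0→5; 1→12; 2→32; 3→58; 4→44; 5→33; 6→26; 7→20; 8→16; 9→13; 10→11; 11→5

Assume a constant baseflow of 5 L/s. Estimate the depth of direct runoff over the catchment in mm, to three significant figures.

d ≈ 12.7 mm

Direct runoff: 0.0, 7.0, 27.0, 53.0, 39.0, 28.0, 21.0, 15.0, 11.0, 8.0, 6.0, 0.0 L/s; ΣQ_DR = 215.0 L/s.
V = ΣQ_DR · Δt = 215.0 × 3600 s = 7.740 × 10^5 L.
Over A = 6.1 ha, depth = V / A = 12.7 mm.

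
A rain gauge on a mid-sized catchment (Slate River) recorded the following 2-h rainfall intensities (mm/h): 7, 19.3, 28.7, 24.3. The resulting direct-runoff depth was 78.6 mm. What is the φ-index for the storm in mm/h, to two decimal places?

Only the 3 blocks with intensity above φ contribute runoff: 19.3, 28.7, 24.3 mm/h.
Σ(I−φ)·Δt = d  ⇒  (19.3+28.7+24.3 − 3φ)·2 = 78.6
φ = (72.30 − 78.6/2) / 3 = 11.00 mm/h.

φ ≈ 11.00 mm/h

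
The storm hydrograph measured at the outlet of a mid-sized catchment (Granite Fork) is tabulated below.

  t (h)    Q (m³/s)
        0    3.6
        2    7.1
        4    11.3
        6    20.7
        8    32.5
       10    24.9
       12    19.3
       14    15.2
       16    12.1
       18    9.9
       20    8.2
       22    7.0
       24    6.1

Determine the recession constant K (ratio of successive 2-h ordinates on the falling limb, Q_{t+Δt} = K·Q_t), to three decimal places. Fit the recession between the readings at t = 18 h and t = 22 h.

K ≈ 0.841

Using the recession-limb readings at t = 18 h and t = 22 h: Q falls from 9.9 to 7.0 m³/s over 2 intervals.
K = (Q₂/Q₁)^(1/2) = (7.0/9.9)^(1/2) = 0.841.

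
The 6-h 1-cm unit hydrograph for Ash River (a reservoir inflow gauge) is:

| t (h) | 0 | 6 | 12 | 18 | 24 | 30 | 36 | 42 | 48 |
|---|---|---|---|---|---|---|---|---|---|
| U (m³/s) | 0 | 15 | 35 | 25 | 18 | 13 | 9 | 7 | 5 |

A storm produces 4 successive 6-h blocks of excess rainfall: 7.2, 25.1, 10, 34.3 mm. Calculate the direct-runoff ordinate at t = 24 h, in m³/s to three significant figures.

By discrete convolution, Q_j = Σ (P_i / 10 mm) · U_{j−i}.
At t = 24 h (j=4): Q = (7.2/10)·18 + (25.1/10)·25 + (10/10)·35 + (34.3/10)·15 = 162 m³/s.

Q ≈ 162 m³/s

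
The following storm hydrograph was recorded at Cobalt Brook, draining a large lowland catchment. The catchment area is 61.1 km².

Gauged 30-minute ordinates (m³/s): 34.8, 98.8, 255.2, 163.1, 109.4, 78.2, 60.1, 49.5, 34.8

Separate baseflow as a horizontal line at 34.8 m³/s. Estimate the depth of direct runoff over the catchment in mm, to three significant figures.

d ≈ 16.8 mm

Direct runoff: 0.0, 64.0, 220.4, 128.3, 74.6, 43.4, 25.3, 14.7, 0.0 m³/s; ΣQ_DR = 570.7 m³/s.
V = ΣQ_DR · Δt = 570.7 × 1800 s = 1.027 × 10^6 m³.
Over A = 61.1 km², depth = V / A = 16.8 mm.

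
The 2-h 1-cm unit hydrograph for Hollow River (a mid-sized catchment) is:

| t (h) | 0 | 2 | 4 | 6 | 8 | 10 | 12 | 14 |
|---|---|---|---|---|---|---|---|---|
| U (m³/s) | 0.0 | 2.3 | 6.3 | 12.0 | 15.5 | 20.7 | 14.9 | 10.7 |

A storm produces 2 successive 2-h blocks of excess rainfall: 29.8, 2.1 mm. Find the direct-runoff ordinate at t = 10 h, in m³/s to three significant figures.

By discrete convolution, Q_j = Σ (P_i / 10 mm) · U_{j−i}.
At t = 10 h (j=5): Q = (29.8/10)·20.7 + (2.1/10)·15.5 = 64.9 m³/s.

Q ≈ 64.9 m³/s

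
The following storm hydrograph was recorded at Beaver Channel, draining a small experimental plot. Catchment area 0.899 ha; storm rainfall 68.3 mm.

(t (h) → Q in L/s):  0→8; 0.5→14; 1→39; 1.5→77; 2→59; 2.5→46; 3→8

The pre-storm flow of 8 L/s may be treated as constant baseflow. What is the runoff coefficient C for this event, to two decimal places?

ΣQ_DR = 195.0 L/s; V = ΣQ_DR·Δt = 3.510 × 10^5 L.
Runoff depth d = V / A = 39.04 mm.
C = d / P = 39.04 / 68.3 = 0.57.

C ≈ 0.57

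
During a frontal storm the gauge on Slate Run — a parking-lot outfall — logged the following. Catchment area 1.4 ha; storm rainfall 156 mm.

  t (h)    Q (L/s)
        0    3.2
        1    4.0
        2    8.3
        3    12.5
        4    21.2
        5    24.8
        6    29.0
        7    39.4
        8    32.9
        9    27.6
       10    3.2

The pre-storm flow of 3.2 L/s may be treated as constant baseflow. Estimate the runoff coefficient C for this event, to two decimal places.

C ≈ 0.28

ΣQ_DR = 170.9 L/s; V = ΣQ_DR·Δt = 6.152 × 10^5 L.
Runoff depth d = V / A = 43.95 mm.
C = d / P = 43.95 / 156 = 0.28.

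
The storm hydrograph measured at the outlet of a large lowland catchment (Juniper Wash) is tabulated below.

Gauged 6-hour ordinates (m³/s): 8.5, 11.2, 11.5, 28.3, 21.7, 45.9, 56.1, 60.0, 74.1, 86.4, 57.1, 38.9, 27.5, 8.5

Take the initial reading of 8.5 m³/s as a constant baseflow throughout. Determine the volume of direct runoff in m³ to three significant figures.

Direct-runoff ordinates (Q − Q_b): 0.0, 2.7, 3.0, 19.8, 13.2, 37.4, 47.6, 51.5, 65.6, 77.9, 48.6, 30.4, 19.0, 0.0 m³/s.
ΣQ_DR = 416.7 m³/s.
With Δt = 6 h = 21600 s, V = ΣQ_DR · Δt = 416.7 × 21600 = 9.00 × 10^6 m³.

V ≈ 9.00 × 10^6 m³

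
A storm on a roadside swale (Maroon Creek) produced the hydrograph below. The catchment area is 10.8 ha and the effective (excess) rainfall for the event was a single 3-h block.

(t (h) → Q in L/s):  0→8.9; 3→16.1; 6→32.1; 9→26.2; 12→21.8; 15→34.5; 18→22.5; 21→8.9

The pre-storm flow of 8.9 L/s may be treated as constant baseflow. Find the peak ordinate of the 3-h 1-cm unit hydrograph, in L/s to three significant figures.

Direct runoff: 0.0, 7.2, 23.2, 17.3, 12.9, 25.6, 13.6, 0.0 L/s; ΣQ_DR = 99.80 L/s, peak = 25.6 L/s.
Runoff depth d = ΣQ_DR·Δt / A = 99.80 × 10800 / (10.8 ha) = 9.980 mm.
The 1-cm UH is the DRH scaled by (10 mm)/d, so U_p = 25.6 × 10/9.980 = 25.7 L/s.

U_p ≈ 25.7 L/s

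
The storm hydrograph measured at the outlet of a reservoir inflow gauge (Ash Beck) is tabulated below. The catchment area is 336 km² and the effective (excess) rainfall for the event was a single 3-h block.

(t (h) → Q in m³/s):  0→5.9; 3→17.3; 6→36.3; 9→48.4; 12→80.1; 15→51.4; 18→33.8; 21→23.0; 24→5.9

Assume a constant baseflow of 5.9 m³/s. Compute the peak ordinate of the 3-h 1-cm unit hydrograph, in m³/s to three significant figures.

Direct runoff: 0.0, 11.4, 30.4, 42.5, 74.2, 45.5, 27.9, 17.1, 0.0 m³/s; ΣQ_DR = 249.0 m³/s, peak = 74.2 m³/s.
Runoff depth d = ΣQ_DR·Δt / A = 249.0 × 10800 / (336 km²) = 8.004 mm.
The 1-cm UH is the DRH scaled by (10 mm)/d, so U_p = 74.2 × 10/8.004 = 92.7 m³/s.

U_p ≈ 92.7 m³/s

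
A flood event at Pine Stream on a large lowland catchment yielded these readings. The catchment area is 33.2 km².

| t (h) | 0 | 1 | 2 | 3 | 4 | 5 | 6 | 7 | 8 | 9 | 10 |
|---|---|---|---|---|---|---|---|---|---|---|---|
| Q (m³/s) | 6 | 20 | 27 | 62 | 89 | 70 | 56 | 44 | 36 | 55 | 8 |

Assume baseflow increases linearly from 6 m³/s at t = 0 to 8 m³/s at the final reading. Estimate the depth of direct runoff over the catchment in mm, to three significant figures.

Direct runoff: 0.00, 13.80, 20.60, 55.40, 82.20, 63.00, 48.80, 36.60, 28.40, 47.20, 0.00 m³/s; ΣQ_DR = 396.0 m³/s.
V = ΣQ_DR · Δt = 396.0 × 3600 s = 1.426 × 10^6 m³.
Over A = 33.2 km², depth = V / A = 42.9 mm.

d ≈ 42.9 mm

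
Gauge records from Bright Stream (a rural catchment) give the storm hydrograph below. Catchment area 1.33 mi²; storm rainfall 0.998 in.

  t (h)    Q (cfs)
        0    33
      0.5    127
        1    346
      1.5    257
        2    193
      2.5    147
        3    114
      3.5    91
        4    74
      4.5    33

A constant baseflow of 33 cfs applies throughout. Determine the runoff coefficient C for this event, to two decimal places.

C ≈ 0.63

ΣQ_DR = 1085 cfs; V = ΣQ_DR·Δt = 1.953 × 10^6 ft³.
Runoff depth d = V / A = 0.6321 in.
C = d / P = 0.6321 / 0.998 = 0.63.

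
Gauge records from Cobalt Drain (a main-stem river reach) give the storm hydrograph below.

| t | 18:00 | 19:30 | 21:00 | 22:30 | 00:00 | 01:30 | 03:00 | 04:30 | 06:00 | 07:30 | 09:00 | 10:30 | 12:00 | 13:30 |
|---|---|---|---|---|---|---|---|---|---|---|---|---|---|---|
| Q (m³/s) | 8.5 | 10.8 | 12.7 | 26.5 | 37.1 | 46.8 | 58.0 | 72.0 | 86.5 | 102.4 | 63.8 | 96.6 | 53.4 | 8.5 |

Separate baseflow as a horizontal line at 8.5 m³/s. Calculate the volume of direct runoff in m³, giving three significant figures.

V ≈ 3.05 × 10^6 m³

Direct-runoff ordinates (Q − Q_b): 0.0, 2.3, 4.2, 18.0, 28.6, 38.3, 49.5, 63.5, 78.0, 93.9, 55.3, 88.1, 44.9, 0.0 m³/s.
ΣQ_DR = 564.6 m³/s.
With Δt = 1.5 h = 5400 s, V = ΣQ_DR · Δt = 564.6 × 5400 = 3.05 × 10^6 m³.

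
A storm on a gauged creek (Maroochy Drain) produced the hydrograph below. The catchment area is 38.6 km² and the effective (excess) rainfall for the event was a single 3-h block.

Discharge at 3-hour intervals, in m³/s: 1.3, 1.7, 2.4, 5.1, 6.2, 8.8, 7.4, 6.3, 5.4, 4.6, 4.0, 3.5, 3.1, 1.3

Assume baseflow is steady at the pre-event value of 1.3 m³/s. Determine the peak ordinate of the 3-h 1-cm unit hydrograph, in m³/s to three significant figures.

Direct runoff: 0.0, 0.4, 1.1, 3.8, 4.9, 7.5, 6.1, 5.0, 4.1, 3.3, 2.7, 2.2, 1.8, 0.0 m³/s; ΣQ_DR = 42.90 m³/s, peak = 7.5 m³/s.
Runoff depth d = ΣQ_DR·Δt / A = 42.90 × 10800 / (38.6 km²) = 12.00 mm.
The 1-cm UH is the DRH scaled by (10 mm)/d, so U_p = 7.5 × 10/12.00 = 6.25 m³/s.

U_p ≈ 6.25 m³/s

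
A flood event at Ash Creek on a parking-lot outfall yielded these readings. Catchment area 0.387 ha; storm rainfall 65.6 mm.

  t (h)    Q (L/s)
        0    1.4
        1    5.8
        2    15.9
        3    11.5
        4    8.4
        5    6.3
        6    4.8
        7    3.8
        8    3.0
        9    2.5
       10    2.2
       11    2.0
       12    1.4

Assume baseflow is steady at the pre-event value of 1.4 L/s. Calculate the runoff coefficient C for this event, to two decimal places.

ΣQ_DR = 50.80 L/s; V = ΣQ_DR·Δt = 1.829 × 10^5 L.
Runoff depth d = V / A = 47.26 mm.
C = d / P = 47.26 / 65.6 = 0.72.

C ≈ 0.72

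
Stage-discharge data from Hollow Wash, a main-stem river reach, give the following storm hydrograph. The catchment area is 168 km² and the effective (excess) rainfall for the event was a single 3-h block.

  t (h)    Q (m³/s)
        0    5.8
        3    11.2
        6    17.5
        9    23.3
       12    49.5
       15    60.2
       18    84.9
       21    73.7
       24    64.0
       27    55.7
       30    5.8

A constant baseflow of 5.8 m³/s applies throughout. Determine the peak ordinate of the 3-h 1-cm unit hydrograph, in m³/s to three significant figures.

Direct runoff: 0.0, 5.4, 11.7, 17.5, 43.7, 54.4, 79.1, 67.9, 58.2, 49.9, 0.0 m³/s; ΣQ_DR = 387.8 m³/s, peak = 79.1 m³/s.
Runoff depth d = ΣQ_DR·Δt / A = 387.8 × 10800 / (168 km²) = 24.93 mm.
The 1-cm UH is the DRH scaled by (10 mm)/d, so U_p = 79.1 × 10/24.93 = 31.7 m³/s.

U_p ≈ 31.7 m³/s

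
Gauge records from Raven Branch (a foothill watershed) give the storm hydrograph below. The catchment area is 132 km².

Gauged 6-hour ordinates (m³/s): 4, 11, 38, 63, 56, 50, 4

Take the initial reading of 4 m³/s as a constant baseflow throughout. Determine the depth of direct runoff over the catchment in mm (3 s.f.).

d ≈ 32.4 mm

Direct runoff: 0.0, 7.0, 34.0, 59.0, 52.0, 46.0, 0.0 m³/s; ΣQ_DR = 198.0 m³/s.
V = ΣQ_DR · Δt = 198.0 × 21600 s = 4.277 × 10^6 m³.
Over A = 132 km², depth = V / A = 32.4 mm.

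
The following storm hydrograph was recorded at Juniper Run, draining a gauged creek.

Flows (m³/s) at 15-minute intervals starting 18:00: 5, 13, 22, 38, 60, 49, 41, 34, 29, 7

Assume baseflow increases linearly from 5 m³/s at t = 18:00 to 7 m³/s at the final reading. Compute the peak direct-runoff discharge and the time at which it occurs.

Q_p = 54.11 m³/s at t = 19:00

Subtracting baseflow gives direct-runoff ordinates: 0.00, 7.78, 16.56, 32.33, 54.11, 42.89, 34.67, 27.44, 22.22, 0.00 m³/s.
The maximum is 54.11 m³/s, occurring at the reading for t = 19:00.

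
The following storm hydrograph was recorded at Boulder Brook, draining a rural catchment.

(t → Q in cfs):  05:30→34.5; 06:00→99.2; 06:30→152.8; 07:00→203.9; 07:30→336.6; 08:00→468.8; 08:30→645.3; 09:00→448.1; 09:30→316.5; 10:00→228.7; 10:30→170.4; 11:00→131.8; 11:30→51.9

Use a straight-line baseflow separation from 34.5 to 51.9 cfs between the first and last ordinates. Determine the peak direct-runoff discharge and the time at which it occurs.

Subtracting baseflow gives direct-runoff ordinates: 0.00, 63.25, 115.40, 165.05, 296.30, 427.05, 602.10, 403.45, 270.40, 181.15, 121.40, 81.35, 0.00 cfs.
The maximum is 602.10 cfs, occurring at the reading for t = 08:30.

Q_p = 602.10 cfs at t = 08:30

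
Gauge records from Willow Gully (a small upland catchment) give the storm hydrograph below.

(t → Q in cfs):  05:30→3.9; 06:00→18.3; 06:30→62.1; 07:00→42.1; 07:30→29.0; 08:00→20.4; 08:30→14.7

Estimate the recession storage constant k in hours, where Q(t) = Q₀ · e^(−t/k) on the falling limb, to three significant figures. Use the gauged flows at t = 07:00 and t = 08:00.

On the falling limb, Q drops from 42.1 to 20.4 cfs between t = 07:00 and t = 08:00 (Δt = 1 h).
k = −Δt / ln(Q₂/Q₁) = −1 / ln(20.4/42.1) = 1.38 h.

k ≈ 1.38 h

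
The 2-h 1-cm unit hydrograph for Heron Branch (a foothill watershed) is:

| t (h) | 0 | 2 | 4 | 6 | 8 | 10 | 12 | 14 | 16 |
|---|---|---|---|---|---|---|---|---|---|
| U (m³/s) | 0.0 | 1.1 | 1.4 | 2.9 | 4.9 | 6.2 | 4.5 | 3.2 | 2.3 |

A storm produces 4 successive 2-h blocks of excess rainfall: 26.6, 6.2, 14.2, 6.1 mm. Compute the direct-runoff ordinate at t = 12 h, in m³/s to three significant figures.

Q ≈ 24.5 m³/s

By discrete convolution, Q_j = Σ (P_i / 10 mm) · U_{j−i}.
At t = 12 h (j=6): Q = (26.6/10)·4.5 + (6.2/10)·6.2 + (14.2/10)·4.9 + (6.1/10)·2.9 = 24.5 m³/s.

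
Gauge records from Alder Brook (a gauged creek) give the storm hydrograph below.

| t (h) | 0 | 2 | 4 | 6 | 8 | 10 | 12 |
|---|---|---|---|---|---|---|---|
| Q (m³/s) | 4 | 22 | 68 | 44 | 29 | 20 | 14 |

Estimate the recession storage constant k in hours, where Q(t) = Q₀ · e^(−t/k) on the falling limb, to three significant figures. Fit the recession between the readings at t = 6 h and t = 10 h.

k ≈ 5.07 h

On the falling limb, Q drops from 44 to 20 m³/s between t = 6 h and t = 10 h (Δt = 4 h).
k = −Δt / ln(Q₂/Q₁) = −4 / ln(20/44) = 5.07 h.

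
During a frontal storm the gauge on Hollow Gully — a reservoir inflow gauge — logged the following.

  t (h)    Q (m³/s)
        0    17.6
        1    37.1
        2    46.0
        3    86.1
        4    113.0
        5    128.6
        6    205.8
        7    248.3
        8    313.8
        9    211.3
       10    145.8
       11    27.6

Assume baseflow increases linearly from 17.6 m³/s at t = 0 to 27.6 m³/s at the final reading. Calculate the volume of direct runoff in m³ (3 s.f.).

V ≈ 4.72 × 10^6 m³

Direct-runoff ordinates (Q − Q_b): 0.00, 18.59, 26.58, 65.77, 91.76, 106.45, 182.75, 224.34, 288.93, 185.52, 119.11, 0.00 m³/s.
ΣQ_DR = 1310 m³/s.
With Δt = 1 h = 3600 s, V = ΣQ_DR · Δt = 1310 × 3600 = 4.72 × 10^6 m³.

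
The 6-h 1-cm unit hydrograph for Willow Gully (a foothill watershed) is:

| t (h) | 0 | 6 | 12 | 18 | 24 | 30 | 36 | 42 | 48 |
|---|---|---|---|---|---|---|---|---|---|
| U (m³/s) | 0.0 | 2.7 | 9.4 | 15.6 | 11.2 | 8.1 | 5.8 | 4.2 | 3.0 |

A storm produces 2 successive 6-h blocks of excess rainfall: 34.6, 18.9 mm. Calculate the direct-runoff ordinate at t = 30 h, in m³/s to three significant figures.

Q ≈ 49.2 m³/s

By discrete convolution, Q_j = Σ (P_i / 10 mm) · U_{j−i}.
At t = 30 h (j=5): Q = (34.6/10)·8.1 + (18.9/10)·11.2 = 49.2 m³/s.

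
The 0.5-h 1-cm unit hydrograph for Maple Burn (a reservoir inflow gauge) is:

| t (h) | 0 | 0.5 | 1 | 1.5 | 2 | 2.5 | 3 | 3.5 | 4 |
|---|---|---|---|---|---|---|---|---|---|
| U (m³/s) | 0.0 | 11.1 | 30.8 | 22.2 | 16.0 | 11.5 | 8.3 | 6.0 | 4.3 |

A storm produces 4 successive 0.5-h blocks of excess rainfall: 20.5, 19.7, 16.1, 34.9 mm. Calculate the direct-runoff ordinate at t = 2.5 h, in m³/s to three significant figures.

Q ≈ 198 m³/s

By discrete convolution, Q_j = Σ (P_i / 10 mm) · U_{j−i}.
At t = 2.5 h (j=5): Q = (20.5/10)·11.5 + (19.7/10)·16.0 + (16.1/10)·22.2 + (34.9/10)·30.8 = 198 m³/s.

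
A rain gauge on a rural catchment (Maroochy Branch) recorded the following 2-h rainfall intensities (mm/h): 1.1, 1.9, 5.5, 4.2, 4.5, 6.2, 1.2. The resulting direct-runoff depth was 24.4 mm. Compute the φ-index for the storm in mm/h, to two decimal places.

φ ≈ 2.05 mm/h

Only the 4 blocks with intensity above φ contribute runoff: 5.5, 4.2, 4.5, 6.2 mm/h.
Σ(I−φ)·Δt = d  ⇒  (5.5+4.2+4.5+6.2 − 4φ)·2 = 24.4
φ = (20.40 − 24.4/2) / 4 = 2.05 mm/h.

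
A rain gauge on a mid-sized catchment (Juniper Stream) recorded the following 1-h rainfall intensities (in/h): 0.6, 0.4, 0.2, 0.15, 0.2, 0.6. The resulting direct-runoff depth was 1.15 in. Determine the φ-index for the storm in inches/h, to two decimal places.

φ ≈ 0.17 in/h

Only the 5 blocks with intensity above φ contribute runoff: 0.6, 0.4, 0.2, 0.2, 0.6 in/h.
Σ(I−φ)·Δt = d  ⇒  (0.6+0.4+0.2+0.2+0.6 − 5φ)·1 = 1.15
φ = (2.000 − 1.15/1) / 5 = 0.17 in/h.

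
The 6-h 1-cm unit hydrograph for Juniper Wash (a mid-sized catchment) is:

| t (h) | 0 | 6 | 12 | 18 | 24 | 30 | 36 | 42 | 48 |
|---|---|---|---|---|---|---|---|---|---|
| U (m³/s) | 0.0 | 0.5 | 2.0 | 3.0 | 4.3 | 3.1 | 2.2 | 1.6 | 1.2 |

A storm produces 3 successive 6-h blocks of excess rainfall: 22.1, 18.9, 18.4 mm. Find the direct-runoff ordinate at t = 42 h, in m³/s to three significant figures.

By discrete convolution, Q_j = Σ (P_i / 10 mm) · U_{j−i}.
At t = 42 h (j=7): Q = (22.1/10)·1.6 + (18.9/10)·2.2 + (18.4/10)·3.1 = 13.4 m³/s.

Q ≈ 13.4 m³/s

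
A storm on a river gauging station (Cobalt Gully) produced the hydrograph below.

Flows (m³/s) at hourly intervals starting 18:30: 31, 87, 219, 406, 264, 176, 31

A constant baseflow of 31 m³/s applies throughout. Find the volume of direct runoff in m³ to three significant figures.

Direct-runoff ordinates (Q − Q_b): 0.0, 56.0, 188.0, 375.0, 233.0, 145.0, 0.0 m³/s.
ΣQ_DR = 997.0 m³/s.
With Δt = 1 h = 3600 s, V = ΣQ_DR · Δt = 997.0 × 3600 = 3.59 × 10^6 m³.

V ≈ 3.59 × 10^6 m³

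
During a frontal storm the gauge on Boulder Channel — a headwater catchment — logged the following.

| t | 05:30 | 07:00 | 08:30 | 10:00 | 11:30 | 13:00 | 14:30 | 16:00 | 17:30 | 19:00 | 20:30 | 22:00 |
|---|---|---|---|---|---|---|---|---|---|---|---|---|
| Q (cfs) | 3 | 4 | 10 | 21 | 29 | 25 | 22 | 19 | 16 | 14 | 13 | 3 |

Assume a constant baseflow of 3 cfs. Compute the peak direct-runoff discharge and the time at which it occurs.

Q_p = 26.0 cfs at t = 11:30

Subtracting baseflow gives direct-runoff ordinates: 0.0, 1.0, 7.0, 18.0, 26.0, 22.0, 19.0, 16.0, 13.0, 11.0, 10.0, 0.0 cfs.
The maximum is 26.0 cfs, occurring at the reading for t = 11:30.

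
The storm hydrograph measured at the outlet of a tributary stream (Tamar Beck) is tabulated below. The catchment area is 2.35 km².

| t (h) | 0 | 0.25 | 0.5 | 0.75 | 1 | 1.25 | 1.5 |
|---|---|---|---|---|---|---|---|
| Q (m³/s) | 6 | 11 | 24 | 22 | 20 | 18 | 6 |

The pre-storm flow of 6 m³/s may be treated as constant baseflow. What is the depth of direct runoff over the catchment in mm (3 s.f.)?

d ≈ 24.9 mm

Direct runoff: 0.0, 5.0, 18.0, 16.0, 14.0, 12.0, 0.0 m³/s; ΣQ_DR = 65.00 m³/s.
V = ΣQ_DR · Δt = 65.00 × 900 s = 58500 m³.
Over A = 2.35 km², depth = V / A = 24.9 mm.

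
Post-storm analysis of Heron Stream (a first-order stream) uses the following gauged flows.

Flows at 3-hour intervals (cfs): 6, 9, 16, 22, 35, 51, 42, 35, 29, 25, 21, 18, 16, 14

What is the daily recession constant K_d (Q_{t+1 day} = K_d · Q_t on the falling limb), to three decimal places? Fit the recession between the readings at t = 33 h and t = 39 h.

Between t = 33 h and t = 39 h the flow falls from 18 to 14 cfs over 2×3 h = 6 h.
Per-interval ratio K = (14/18)^(1/2) = 0.8819; K_d = K^(24/3) = 0.366.

K_d ≈ 0.366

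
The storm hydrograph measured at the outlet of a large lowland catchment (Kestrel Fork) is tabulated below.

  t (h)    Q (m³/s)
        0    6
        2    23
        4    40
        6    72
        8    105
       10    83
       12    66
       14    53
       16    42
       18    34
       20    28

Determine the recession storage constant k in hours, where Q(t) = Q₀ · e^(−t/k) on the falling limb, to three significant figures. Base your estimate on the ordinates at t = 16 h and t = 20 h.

On the falling limb, Q drops from 42 to 28 m³/s between t = 16 h and t = 20 h (Δt = 4 h).
k = −Δt / ln(Q₂/Q₁) = −4 / ln(28/42) = 9.87 h.

k ≈ 9.87 h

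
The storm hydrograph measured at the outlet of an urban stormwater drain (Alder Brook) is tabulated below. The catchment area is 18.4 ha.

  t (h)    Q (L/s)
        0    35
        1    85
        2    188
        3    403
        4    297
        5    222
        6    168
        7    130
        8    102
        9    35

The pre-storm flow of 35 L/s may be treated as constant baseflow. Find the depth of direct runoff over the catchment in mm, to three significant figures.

d ≈ 25.7 mm

Direct runoff: 0.0, 50.0, 153.0, 368.0, 262.0, 187.0, 133.0, 95.0, 67.0, 0.0 L/s; ΣQ_DR = 1315 L/s.
V = ΣQ_DR · Δt = 1315 × 3600 s = 4.734 × 10^6 L.
Over A = 18.4 ha, depth = V / A = 25.7 mm.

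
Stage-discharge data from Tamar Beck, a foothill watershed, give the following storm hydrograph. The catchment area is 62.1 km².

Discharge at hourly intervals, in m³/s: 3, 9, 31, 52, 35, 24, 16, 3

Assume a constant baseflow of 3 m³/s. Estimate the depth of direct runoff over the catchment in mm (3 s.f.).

d ≈ 8.64 mm

Direct runoff: 0.0, 6.0, 28.0, 49.0, 32.0, 21.0, 13.0, 0.0 m³/s; ΣQ_DR = 149.0 m³/s.
V = ΣQ_DR · Δt = 149.0 × 3600 s = 5.364 × 10^5 m³.
Over A = 62.1 km², depth = V / A = 8.64 mm.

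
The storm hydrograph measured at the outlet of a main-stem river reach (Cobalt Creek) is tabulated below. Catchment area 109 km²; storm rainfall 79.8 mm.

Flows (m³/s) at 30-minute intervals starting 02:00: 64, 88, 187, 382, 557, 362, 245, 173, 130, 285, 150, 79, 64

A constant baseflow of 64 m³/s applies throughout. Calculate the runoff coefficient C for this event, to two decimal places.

C ≈ 0.40

ΣQ_DR = 1934 m³/s; V = ΣQ_DR·Δt = 3.481 × 10^6 m³.
Runoff depth d = V / A = 31.94 mm.
C = d / P = 31.94 / 79.8 = 0.40.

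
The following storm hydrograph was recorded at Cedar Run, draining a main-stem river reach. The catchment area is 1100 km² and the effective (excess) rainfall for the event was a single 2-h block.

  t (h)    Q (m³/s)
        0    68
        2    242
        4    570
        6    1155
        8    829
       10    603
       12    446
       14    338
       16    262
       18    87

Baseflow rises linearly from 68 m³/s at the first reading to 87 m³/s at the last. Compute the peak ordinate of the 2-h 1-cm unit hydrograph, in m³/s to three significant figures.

Direct runoff: 0.00, 171.89, 497.78, 1080.67, 752.56, 524.44, 365.33, 255.22, 177.11, 0.00 m³/s; ΣQ_DR = 3825 m³/s, peak = 1080.67 m³/s.
Runoff depth d = ΣQ_DR·Δt / A = 3825 × 7200 / (1100 km²) = 25.04 mm.
The 1-cm UH is the DRH scaled by (10 mm)/d, so U_p = 1080.67 × 10/25.04 = 432 m³/s.

U_p ≈ 432 m³/s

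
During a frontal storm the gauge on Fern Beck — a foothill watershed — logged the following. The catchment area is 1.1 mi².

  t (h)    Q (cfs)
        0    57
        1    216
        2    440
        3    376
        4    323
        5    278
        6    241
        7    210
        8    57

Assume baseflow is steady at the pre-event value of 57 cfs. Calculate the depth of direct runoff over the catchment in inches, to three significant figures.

Direct runoff: 0.0, 159.0, 383.0, 319.0, 266.0, 221.0, 184.0, 153.0, 0.0 cfs; ΣQ_DR = 1685 cfs.
V = ΣQ_DR · Δt = 1685 × 3600 s = 6.066 × 10^6 ft³.
Over A = 1.1 mi², depth = V / A = 2.37 in.

d ≈ 2.37 in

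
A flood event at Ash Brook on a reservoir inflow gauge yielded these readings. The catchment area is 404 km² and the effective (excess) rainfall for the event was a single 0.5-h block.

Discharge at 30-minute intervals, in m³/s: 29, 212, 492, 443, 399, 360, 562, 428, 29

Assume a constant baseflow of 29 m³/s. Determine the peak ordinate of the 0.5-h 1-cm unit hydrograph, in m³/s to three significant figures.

U_p ≈ 444 m³/s

Direct runoff: 0.0, 183.0, 463.0, 414.0, 370.0, 331.0, 533.0, 399.0, 0.0 m³/s; ΣQ_DR = 2693 m³/s, peak = 533.0 m³/s.
Runoff depth d = ΣQ_DR·Δt / A = 2693 × 1800 / (404 km²) = 12.00 mm.
The 1-cm UH is the DRH scaled by (10 mm)/d, so U_p = 533.0 × 10/12.00 = 444 m³/s.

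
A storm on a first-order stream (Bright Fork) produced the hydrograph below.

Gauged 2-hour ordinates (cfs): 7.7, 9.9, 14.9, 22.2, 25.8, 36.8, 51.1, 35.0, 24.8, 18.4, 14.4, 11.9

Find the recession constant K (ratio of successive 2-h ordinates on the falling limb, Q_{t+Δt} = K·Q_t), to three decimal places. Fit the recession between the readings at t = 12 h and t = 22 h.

K ≈ 0.747

Using the recession-limb readings at t = 12 h and t = 22 h: Q falls from 51.1 to 11.9 cfs over 5 intervals.
K = (Q₂/Q₁)^(1/5) = (11.9/51.1)^(1/5) = 0.747.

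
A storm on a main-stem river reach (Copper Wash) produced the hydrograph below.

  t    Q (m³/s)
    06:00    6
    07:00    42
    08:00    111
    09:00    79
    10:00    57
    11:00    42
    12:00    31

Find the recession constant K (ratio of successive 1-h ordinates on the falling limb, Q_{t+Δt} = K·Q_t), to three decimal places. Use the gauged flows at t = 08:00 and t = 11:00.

K ≈ 0.723

Using the recession-limb readings at t = 08:00 and t = 11:00: Q falls from 111 to 42 m³/s over 3 intervals.
K = (Q₂/Q₁)^(1/3) = (42/111)^(1/3) = 0.723.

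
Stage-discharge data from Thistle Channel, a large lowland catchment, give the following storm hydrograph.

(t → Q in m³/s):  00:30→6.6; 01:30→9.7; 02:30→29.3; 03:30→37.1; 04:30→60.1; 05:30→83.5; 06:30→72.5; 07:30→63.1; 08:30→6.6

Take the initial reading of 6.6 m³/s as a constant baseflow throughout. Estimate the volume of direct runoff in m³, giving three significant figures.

V ≈ 1.11 × 10^6 m³

Direct-runoff ordinates (Q − Q_b): 0.0, 3.1, 22.7, 30.5, 53.5, 76.9, 65.9, 56.5, 0.0 m³/s.
ΣQ_DR = 309.1 m³/s.
With Δt = 1 h = 3600 s, V = ΣQ_DR · Δt = 309.1 × 3600 = 1.11 × 10^6 m³.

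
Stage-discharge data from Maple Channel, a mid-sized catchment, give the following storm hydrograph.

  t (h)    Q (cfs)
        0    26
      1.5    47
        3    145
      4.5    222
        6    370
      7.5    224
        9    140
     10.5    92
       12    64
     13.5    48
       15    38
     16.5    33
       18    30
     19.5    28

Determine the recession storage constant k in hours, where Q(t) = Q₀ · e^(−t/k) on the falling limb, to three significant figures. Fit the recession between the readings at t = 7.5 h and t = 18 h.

k ≈ 5.22 h

On the falling limb, Q drops from 224 to 30 cfs between t = 7.5 h and t = 18 h (Δt = 10.5 h).
k = −Δt / ln(Q₂/Q₁) = −10.5 / ln(30/224) = 5.22 h.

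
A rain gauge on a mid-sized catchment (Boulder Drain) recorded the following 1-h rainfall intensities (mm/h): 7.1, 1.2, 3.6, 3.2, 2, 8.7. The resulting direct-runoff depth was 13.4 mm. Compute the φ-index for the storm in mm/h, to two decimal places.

φ ≈ 2.30 mm/h

Only the 4 blocks with intensity above φ contribute runoff: 7.1, 3.6, 3.2, 8.7 mm/h.
Σ(I−φ)·Δt = d  ⇒  (7.1+3.6+3.2+8.7 − 4φ)·1 = 13.4
φ = (22.60 − 13.4/1) / 4 = 2.30 mm/h.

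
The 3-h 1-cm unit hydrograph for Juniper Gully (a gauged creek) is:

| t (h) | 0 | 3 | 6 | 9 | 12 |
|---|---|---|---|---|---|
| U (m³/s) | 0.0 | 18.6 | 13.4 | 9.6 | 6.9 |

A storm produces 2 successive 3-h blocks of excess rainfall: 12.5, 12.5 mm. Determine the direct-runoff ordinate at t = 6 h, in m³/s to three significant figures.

By discrete convolution, Q_j = Σ (P_i / 10 mm) · U_{j−i}.
At t = 6 h (j=2): Q = (12.5/10)·13.4 + (12.5/10)·18.6 = 40.0 m³/s.

Q ≈ 40.0 m³/s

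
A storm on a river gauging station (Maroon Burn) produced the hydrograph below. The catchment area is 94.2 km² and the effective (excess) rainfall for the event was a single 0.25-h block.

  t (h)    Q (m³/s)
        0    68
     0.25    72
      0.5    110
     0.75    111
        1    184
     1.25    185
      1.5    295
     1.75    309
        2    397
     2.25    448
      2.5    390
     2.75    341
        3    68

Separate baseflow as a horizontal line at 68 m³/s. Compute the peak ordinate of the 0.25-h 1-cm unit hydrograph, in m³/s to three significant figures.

Direct runoff: 0.0, 4.0, 42.0, 43.0, 116.0, 117.0, 227.0, 241.0, 329.0, 380.0, 322.0, 273.0, 0.0 m³/s; ΣQ_DR = 2094 m³/s, peak = 380.0 m³/s.
Runoff depth d = ΣQ_DR·Δt / A = 2094 × 900 / (94.2 km²) = 20.01 mm.
The 1-cm UH is the DRH scaled by (10 mm)/d, so U_p = 380.0 × 10/20.01 = 190 m³/s.

U_p ≈ 190 m³/s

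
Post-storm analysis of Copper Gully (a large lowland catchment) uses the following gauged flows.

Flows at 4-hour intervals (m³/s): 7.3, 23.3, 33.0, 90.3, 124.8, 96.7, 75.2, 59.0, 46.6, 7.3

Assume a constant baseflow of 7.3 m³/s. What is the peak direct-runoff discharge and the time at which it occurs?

Subtracting baseflow gives direct-runoff ordinates: 0.0, 16.0, 25.7, 83.0, 117.5, 89.4, 67.9, 51.7, 39.3, 0.0 m³/s.
The maximum is 117.5 m³/s, occurring at the reading for t = 16 h.

Q_p = 117.5 m³/s at t = 16 h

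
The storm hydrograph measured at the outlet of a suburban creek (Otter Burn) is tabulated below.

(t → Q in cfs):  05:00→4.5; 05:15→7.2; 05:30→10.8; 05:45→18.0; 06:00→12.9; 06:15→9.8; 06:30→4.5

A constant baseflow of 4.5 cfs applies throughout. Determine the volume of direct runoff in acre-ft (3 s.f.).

Direct-runoff ordinates (Q − Q_b): 0.0, 2.7, 6.3, 13.5, 8.4, 5.3, 0.0 cfs.
ΣQ_DR = 36.20 cfs.
With Δt = 0.25 h = 900 s, V = ΣQ_DR · Δt = 36.20 × 900 = 32600 ft³ = 0.748 acre-ft.

V ≈ 0.748 acre-ft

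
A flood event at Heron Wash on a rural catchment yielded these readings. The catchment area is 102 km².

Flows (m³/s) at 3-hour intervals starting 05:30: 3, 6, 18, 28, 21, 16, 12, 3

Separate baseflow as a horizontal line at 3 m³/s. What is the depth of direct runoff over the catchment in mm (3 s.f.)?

d ≈ 8.79 mm

Direct runoff: 0.0, 3.0, 15.0, 25.0, 18.0, 13.0, 9.0, 0.0 m³/s; ΣQ_DR = 83.00 m³/s.
V = ΣQ_DR · Δt = 83.00 × 10800 s = 8.964 × 10^5 m³.
Over A = 102 km², depth = V / A = 8.79 mm.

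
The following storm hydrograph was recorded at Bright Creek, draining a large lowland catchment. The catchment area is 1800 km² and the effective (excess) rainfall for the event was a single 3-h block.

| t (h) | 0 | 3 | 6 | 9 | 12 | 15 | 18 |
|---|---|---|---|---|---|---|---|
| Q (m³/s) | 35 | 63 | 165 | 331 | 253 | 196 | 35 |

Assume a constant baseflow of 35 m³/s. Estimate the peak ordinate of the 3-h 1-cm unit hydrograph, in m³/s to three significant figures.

U_p ≈ 592 m³/s

Direct runoff: 0.0, 28.0, 130.0, 296.0, 218.0, 161.0, 0.0 m³/s; ΣQ_DR = 833.0 m³/s, peak = 296.0 m³/s.
Runoff depth d = ΣQ_DR·Δt / A = 833.0 × 10800 / (1800 km²) = 4.998 mm.
The 1-cm UH is the DRH scaled by (10 mm)/d, so U_p = 296.0 × 10/4.998 = 592 m³/s.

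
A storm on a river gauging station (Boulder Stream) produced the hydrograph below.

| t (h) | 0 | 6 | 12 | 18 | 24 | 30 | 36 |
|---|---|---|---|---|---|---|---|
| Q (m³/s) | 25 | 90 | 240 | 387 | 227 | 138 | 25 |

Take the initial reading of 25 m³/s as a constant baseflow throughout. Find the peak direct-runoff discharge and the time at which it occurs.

Q_p = 362.0 m³/s at t = 18 h

Subtracting baseflow gives direct-runoff ordinates: 0.0, 65.0, 215.0, 362.0, 202.0, 113.0, 0.0 m³/s.
The maximum is 362.0 m³/s, occurring at the reading for t = 18 h.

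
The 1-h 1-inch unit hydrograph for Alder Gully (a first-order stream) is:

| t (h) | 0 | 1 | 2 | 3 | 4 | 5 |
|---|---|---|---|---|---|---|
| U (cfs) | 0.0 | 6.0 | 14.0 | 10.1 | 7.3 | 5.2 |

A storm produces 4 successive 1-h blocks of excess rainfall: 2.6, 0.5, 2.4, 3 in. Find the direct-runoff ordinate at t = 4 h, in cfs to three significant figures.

Q ≈ 75.6 cfs

By discrete convolution, Q_j = Σ (P_i / 1 in) · U_{j−i}.
At t = 4 h (j=4): Q = (2.6/1)·7.3 + (0.5/1)·10.1 + (2.4/1)·14.0 + (3/1)·6.0 = 75.6 cfs.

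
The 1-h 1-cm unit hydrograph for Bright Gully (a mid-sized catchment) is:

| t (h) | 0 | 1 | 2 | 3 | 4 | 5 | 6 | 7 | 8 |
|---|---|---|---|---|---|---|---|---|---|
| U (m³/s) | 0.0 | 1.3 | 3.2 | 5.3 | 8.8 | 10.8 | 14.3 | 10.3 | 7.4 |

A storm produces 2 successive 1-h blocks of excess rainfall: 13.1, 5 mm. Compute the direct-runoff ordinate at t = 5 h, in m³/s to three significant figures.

Q ≈ 18.5 m³/s

By discrete convolution, Q_j = Σ (P_i / 10 mm) · U_{j−i}.
At t = 5 h (j=5): Q = (13.1/10)·10.8 + (5/10)·8.8 = 18.5 m³/s.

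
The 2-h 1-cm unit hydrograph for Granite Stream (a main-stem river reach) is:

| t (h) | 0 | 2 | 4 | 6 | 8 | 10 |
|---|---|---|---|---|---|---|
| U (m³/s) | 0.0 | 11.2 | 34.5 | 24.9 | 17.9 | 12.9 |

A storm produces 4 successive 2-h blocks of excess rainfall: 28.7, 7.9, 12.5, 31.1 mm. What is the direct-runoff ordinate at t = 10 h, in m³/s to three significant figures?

By discrete convolution, Q_j = Σ (P_i / 10 mm) · U_{j−i}.
At t = 10 h (j=5): Q = (28.7/10)·12.9 + (7.9/10)·17.9 + (12.5/10)·24.9 + (31.1/10)·34.5 = 190 m³/s.

Q ≈ 190 m³/s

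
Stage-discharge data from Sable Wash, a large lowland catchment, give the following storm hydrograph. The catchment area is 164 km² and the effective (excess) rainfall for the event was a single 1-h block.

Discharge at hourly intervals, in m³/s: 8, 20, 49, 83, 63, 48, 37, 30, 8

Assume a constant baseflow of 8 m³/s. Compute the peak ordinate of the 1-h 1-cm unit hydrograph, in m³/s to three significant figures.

Direct runoff: 0.0, 12.0, 41.0, 75.0, 55.0, 40.0, 29.0, 22.0, 0.0 m³/s; ΣQ_DR = 274.0 m³/s, peak = 75.0 m³/s.
Runoff depth d = ΣQ_DR·Δt / A = 274.0 × 3600 / (164 km²) = 6.015 mm.
The 1-cm UH is the DRH scaled by (10 mm)/d, so U_p = 75.0 × 10/6.015 = 125 m³/s.

U_p ≈ 125 m³/s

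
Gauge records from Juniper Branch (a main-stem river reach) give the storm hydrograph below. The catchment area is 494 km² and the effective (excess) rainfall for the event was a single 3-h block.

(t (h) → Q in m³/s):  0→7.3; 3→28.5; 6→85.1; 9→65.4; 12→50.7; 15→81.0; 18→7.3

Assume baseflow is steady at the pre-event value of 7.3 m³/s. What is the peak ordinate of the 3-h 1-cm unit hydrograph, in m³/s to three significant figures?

Direct runoff: 0.0, 21.2, 77.8, 58.1, 43.4, 73.7, 0.0 m³/s; ΣQ_DR = 274.2 m³/s, peak = 77.8 m³/s.
Runoff depth d = ΣQ_DR·Δt / A = 274.2 × 10800 / (494 km²) = 5.995 mm.
The 1-cm UH is the DRH scaled by (10 mm)/d, so U_p = 77.8 × 10/5.995 = 130 m³/s.

U_p ≈ 130 m³/s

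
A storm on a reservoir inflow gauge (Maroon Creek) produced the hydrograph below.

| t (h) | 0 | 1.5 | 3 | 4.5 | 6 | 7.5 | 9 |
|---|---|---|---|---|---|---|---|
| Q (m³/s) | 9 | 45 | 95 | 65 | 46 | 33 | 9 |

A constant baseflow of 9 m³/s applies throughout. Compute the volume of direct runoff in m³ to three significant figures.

Direct-runoff ordinates (Q − Q_b): 0.0, 36.0, 86.0, 56.0, 37.0, 24.0, 0.0 m³/s.
ΣQ_DR = 239.0 m³/s.
With Δt = 1.5 h = 5400 s, V = ΣQ_DR · Δt = 239.0 × 5400 = 1.29 × 10^6 m³.

V ≈ 1.29 × 10^6 m³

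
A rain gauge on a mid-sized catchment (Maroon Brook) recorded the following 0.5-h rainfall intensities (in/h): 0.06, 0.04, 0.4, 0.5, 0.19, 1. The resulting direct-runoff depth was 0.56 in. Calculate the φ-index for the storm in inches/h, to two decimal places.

φ ≈ 0.26 in/h

Only the 3 blocks with intensity above φ contribute runoff: 0.4, 0.5, 1 in/h.
Σ(I−φ)·Δt = d  ⇒  (0.4+0.5+1 − 3φ)·0.5 = 0.56
φ = (1.900 − 0.56/0.5) / 3 = 0.26 in/h.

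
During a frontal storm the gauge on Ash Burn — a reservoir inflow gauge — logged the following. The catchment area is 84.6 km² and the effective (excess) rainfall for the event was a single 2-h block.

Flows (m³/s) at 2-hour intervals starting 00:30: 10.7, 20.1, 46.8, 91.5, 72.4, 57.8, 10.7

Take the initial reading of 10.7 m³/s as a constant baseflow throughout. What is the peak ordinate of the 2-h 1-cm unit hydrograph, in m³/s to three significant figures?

U_p ≈ 40.4 m³/s

Direct runoff: 0.0, 9.4, 36.1, 80.8, 61.7, 47.1, 0.0 m³/s; ΣQ_DR = 235.1 m³/s, peak = 80.8 m³/s.
Runoff depth d = ΣQ_DR·Δt / A = 235.1 × 7200 / (84.6 km²) = 20.01 mm.
The 1-cm UH is the DRH scaled by (10 mm)/d, so U_p = 80.8 × 10/20.01 = 40.4 m³/s.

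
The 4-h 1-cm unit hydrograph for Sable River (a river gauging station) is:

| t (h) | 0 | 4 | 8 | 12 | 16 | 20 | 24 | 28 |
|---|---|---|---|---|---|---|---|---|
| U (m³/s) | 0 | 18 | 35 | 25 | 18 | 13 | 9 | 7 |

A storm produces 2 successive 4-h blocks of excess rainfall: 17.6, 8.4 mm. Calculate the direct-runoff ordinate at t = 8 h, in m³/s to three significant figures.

By discrete convolution, Q_j = Σ (P_i / 10 mm) · U_{j−i}.
At t = 8 h (j=2): Q = (17.6/10)·35 + (8.4/10)·18 = 76.7 m³/s.

Q ≈ 76.7 m³/s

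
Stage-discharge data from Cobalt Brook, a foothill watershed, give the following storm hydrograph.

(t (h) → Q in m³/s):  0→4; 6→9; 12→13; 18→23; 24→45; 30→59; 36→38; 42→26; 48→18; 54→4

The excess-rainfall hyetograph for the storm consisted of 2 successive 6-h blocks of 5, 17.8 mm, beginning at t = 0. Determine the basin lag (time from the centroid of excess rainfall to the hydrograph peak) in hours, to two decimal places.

Centroid of excess rainfall: t_c = Σ P_i·t̄_i / ΣP_i = 7.6842 h (block centres at 3, 9 h).
Hydrograph peak occurs at t = 30 h, so basin lag t_L = 30 − 7.6842 = 22.32 h.

t_L ≈ 22.32 h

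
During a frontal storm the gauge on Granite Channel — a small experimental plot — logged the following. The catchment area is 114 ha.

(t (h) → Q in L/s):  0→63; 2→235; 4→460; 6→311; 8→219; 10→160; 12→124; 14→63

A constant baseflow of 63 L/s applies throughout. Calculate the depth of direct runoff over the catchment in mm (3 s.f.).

Direct runoff: 0.0, 172.0, 397.0, 248.0, 156.0, 97.0, 61.0, 0.0 L/s; ΣQ_DR = 1131 L/s.
V = ΣQ_DR · Δt = 1131 × 7200 s = 8.143 × 10^6 L.
Over A = 114 ha, depth = V / A = 7.14 mm.

d ≈ 7.14 mm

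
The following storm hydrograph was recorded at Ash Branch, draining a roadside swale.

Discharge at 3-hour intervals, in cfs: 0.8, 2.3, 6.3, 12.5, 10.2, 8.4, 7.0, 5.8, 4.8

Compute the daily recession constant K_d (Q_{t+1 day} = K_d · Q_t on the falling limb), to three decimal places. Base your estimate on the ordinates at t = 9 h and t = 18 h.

Between t = 9 h and t = 18 h the flow falls from 12.5 to 7.0 cfs over 3×3 h = 9 h.
Per-interval ratio K = (7.0/12.5)^(1/3) = 0.8243; K_d = K^(24/3) = 0.213.

K_d ≈ 0.213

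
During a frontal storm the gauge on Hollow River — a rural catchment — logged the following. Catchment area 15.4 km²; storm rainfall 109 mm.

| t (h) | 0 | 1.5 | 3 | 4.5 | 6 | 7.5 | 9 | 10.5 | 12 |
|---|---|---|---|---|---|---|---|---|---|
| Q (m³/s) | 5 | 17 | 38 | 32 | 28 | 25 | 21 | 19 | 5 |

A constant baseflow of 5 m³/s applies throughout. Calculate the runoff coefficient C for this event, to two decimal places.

ΣQ_DR = 145.0 m³/s; V = ΣQ_DR·Δt = 7.830 × 10^5 m³.
Runoff depth d = V / A = 50.84 mm.
C = d / P = 50.84 / 109 = 0.47.

C ≈ 0.47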